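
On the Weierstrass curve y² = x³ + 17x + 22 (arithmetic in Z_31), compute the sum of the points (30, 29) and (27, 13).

(30, 2)

(30, 29) + (27, 13). λ = (13 - 29)/(27 - 30) ≡ 15/28 mod 31. 28⁻¹ ≡ 10 (mod 31) since 28·10 = 280 ≡ 1, so λ ≡ 26.
  x = λ² - 30 - 27 = 676 - 57 ≡ 30; y = λ·(30 - 30) - 29 ≡ 2. → (30, 2)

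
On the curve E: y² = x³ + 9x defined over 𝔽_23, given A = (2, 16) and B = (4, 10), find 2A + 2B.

First 2A:
Repeated addition: build up to 2A.
2A: tangent at (2, 16): λ = (3·2² + 9)/(2·16) ≡ 21/9. 9⁻¹ ≡ 18 (mod 23), so λ ≡ 21·18 ≡ 10.
  x = λ² - 2 - 2 = 100 - 4 ≡ 4; y = λ·(2 - 4) - 16 ≡ 10. → (4, 10)
2A = (4, 10).
Next 2B:
Repeated addition: build up to 2B.
2B: tangent at (4, 10): λ = (3·4² + 9)/(2·10) ≡ 11/20. 20⁻¹ ≡ 15 (mod 23) since 20·15 = 300 ≡ 1, so λ ≡ 11·15 ≡ 4.
  x = λ² - 4 - 4 = 16 - 8 ≡ 8; y = λ·(4 - 8) - 10 ≡ 20. → (8, 20)
2B = (8, 20).
Finally 2A + 2B:
(4, 10) + (8, 20). λ = (20 - 10)/(8 - 4) ≡ 10/4 mod 23. 4⁻¹ ≡ 6 (mod 23), so λ ≡ 14.
  x = λ² - 4 - 8 = 196 - 12 ≡ 0; y = λ·(4 - 0) - 10 ≡ 0. → (0, 0)

(0, 0)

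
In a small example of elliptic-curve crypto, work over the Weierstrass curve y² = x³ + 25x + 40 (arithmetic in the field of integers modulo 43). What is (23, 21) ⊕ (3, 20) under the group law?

(23, 21) + (3, 20). λ = (20 - 21)/(3 - 23) ≡ 42/23 mod 43. 23⁻¹ ≡ 15 (mod 43), so λ ≡ 28.
  x = λ² - 23 - 3 = 784 - 26 ≡ 27; y = λ·(23 - 27) - 21 ≡ 39. → (27, 39)

(27, 39)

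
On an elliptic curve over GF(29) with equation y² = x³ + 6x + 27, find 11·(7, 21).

Write P = (7, 21).
Double-and-add on 11 = (1011)₂. Start with P = (7, 21) for the leading 1-bit.
double: tangent at (7, 21): λ = (3·7² + 6)/(2·21) ≡ 8/13. 13⁻¹ ≡ 9 (mod 29), so λ ≡ 8·9 ≡ 14.
  x = λ² - 7 - 7 = 196 - 14 ≡ 8; y = λ·(7 - 8) - 21 ≡ 23. → (8, 23)
double: tangent at (8, 23): λ = (3·8² + 6)/(2·23) ≡ 24/17. 17⁻¹ ≡ 12 (mod 29) since 17·12 = 204 ≡ 1, so λ ≡ 24·12 ≡ 27.
  x = λ² - 8 - 8 = 729 - 16 ≡ 17; y = λ·(8 - 17) - 23 ≡ 24. → (17, 24)
add P: (17, 24) + (7, 21). λ = (21 - 24)/(7 - 17) ≡ 26/19 mod 29. 19⁻¹ ≡ 26 (mod 29), so λ ≡ 9.
  x = λ² - 17 - 7 = 81 - 24 ≡ 28; y = λ·(17 - 28) - 24 ≡ 22. → (28, 22)
double: tangent at (28, 22): λ = (3·28² + 6)/(2·22) ≡ 9/15. 15⁻¹ ≡ 2 (mod 29), so λ ≡ 9·2 ≡ 18.
  x = λ² - 28 - 28 = 324 - 56 ≡ 7; y = λ·(28 - 7) - 22 ≡ 8. → (7, 8)
add P: (7, 8) + (7, 21): same x and y₁ ≡ -y₂, so the sum is 𝒪.

O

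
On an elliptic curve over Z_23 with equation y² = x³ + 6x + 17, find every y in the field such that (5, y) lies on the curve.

none

x³ + 6x + 17 = 172 ≡ 11 (mod 23).
11 is a non-residue mod 23; no y exists.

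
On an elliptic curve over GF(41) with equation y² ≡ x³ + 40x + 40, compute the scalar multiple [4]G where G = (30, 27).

(1, 32)

Double-and-add on 4 = (100)₂. Start with G = (30, 27) for the leading 1-bit.
double: tangent at (30, 27): λ = (3·30² + 40)/(2·27) ≡ 34/13. 13⁻¹ ≡ 19 (mod 41), so λ ≡ 34·19 ≡ 31.
  x = λ² - 30 - 30 = 961 - 60 ≡ 40; y = λ·(30 - 40) - 27 ≡ 32. → (40, 32)
double: tangent at (40, 32): λ = (3·40² + 40)/(2·32) ≡ 2/23. 23⁻¹ ≡ 25 (mod 41), so λ ≡ 2·25 ≡ 9.
  x = λ² - 40 - 40 = 81 - 80 ≡ 1; y = λ·(40 - 1) - 32 ≡ 32. → (1, 32)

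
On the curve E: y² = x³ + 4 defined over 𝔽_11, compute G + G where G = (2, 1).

(10, 6)

tangent at (2, 1): λ = (3·2² + 0)/(2·1) ≡ 1/2. 2⁻¹ ≡ 6 (mod 11) since 2·6 = 12 ≡ 1, so λ ≡ 1·6 ≡ 6.
  x = λ² - 2 - 2 = 36 - 4 ≡ 10; y = λ·(2 - 10) - 1 ≡ 6. → (10, 6)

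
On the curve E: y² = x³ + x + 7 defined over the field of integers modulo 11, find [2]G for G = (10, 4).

(5, 4)

tangent at (10, 4): λ = (3·10² + 1)/(2·4) ≡ 4/8. 8⁻¹ ≡ 7 (mod 11), so λ ≡ 4·7 ≡ 6.
  x = λ² - 10 - 10 = 36 - 20 ≡ 5; y = λ·(10 - 5) - 4 ≡ 4. → (5, 4)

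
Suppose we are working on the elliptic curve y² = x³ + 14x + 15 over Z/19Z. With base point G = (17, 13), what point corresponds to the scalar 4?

Repeated addition: build up to 4G.
2G: tangent at (17, 13): λ = (3·17² + 14)/(2·13) ≡ 7/7. 7⁻¹ ≡ 11 (mod 19), so λ ≡ 7·11 ≡ 1.
  x = λ² - 17 - 17 = 1 - 34 ≡ 5; y = λ·(17 - 5) - 13 ≡ 18. → (5, 18)
3G: (5, 18) + (17, 13). λ = (13 - 18)/(17 - 5) ≡ 14/12 mod 19. 12⁻¹ ≡ 8 (mod 19), so λ ≡ 17.
  x = λ² - 5 - 17 = 289 - 22 ≡ 1; y = λ·(5 - 1) - 18 ≡ 12. → (1, 12)
4G: (1, 12) + (17, 13). λ = (13 - 12)/(17 - 1) ≡ 1/16 mod 19. 16⁻¹ ≡ 6 (mod 19) since 16·6 = 96 ≡ 1, so λ ≡ 6.
  x = λ² - 1 - 17 = 36 - 18 ≡ 18; y = λ·(1 - 18) - 12 ≡ 0. → (18, 0)

(18, 0)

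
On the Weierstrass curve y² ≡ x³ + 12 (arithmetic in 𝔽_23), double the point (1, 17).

(11, 20)

tangent at (1, 17): λ = (3·1² + 0)/(2·17) ≡ 3/11. 11⁻¹ ≡ 21 (mod 23) since 11·21 = 231 ≡ 1, so λ ≡ 3·21 ≡ 17.
  x = λ² - 1 - 1 = 289 - 2 ≡ 11; y = λ·(1 - 11) - 17 ≡ 20. → (11, 20)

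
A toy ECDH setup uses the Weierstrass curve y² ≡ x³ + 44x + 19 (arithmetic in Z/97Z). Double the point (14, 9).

tangent at (14, 9): λ = (3·14² + 44)/(2·9) ≡ 50/18. 18⁻¹ ≡ 27 (mod 97), so λ ≡ 50·27 ≡ 89.
  x = λ² - 14 - 14 = 7921 - 28 ≡ 36; y = λ·(14 - 36) - 9 ≡ 70. → (36, 70)

(36, 70)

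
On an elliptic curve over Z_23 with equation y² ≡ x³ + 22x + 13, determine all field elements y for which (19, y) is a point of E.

x³ + 22x + 13 = 7290 ≡ 22 (mod 23).
22 is a non-residue mod 23; no y exists.

none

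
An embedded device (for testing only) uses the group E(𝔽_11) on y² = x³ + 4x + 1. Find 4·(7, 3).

Write G = (7, 3).
Double-and-add on 4 = (100)₂. Start with G = (7, 3) for the leading 1-bit.
double: tangent at (7, 3): λ = (3·7² + 4)/(2·3) ≡ 8/6. 6⁻¹ ≡ 2 (mod 11), so λ ≡ 8·2 ≡ 5.
  x = λ² - 7 - 7 = 25 - 14 ≡ 0; y = λ·(7 - 0) - 3 ≡ 10. → (0, 10)
double: tangent at (0, 10): λ = (3·0² + 4)/(2·10) ≡ 4/9. 9⁻¹ ≡ 5 (mod 11) since 9·5 = 45 ≡ 1, so λ ≡ 4·5 ≡ 9.
  x = λ² - 0 - 0 = 81 - 0 ≡ 4; y = λ·(0 - 4) - 10 ≡ 9. → (4, 9)

(4, 9)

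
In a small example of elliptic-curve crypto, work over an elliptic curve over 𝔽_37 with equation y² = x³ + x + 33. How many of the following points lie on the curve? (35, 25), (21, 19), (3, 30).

(35, 25): 25² ≡ 33, rhs ≡ 23 → off.
(21, 19): 19² ≡ 28, rhs ≡ 28 → on.
(3, 30): 30² ≡ 12, rhs ≡ 26 → off.

1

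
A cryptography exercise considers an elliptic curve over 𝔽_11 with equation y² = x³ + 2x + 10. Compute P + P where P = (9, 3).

tangent at (9, 3): λ = (3·9² + 2)/(2·3) ≡ 3/6. 6⁻¹ ≡ 2 (mod 11), so λ ≡ 3·2 ≡ 6.
  x = λ² - 9 - 9 = 36 - 18 ≡ 7; y = λ·(9 - 7) - 3 ≡ 9. → (7, 9)

(7, 9)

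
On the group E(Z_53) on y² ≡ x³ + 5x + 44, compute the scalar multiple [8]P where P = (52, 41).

Double-and-add on 8 = (1000)₂. Start with P = (52, 41) for the leading 1-bit.
double: tangent at (52, 41): λ = (3·52² + 5)/(2·41) ≡ 8/29. 29⁻¹ ≡ 11 (mod 53), so λ ≡ 8·11 ≡ 35.
  x = λ² - 52 - 52 = 1225 - 104 ≡ 8; y = λ·(52 - 8) - 41 ≡ 15. → (8, 15)
double: tangent at (8, 15): λ = (3·8² + 5)/(2·15) ≡ 38/30. 30⁻¹ ≡ 23 (mod 53), so λ ≡ 38·23 ≡ 26.
  x = λ² - 8 - 8 = 676 - 16 ≡ 24; y = λ·(8 - 24) - 15 ≡ 46. → (24, 46)
double: tangent at (24, 46): λ = (3·24² + 5)/(2·46) ≡ 37/39. 39⁻¹ ≡ 34 (mod 53) since 39·34 = 1326 ≡ 1, so λ ≡ 37·34 ≡ 39.
  x = λ² - 24 - 24 = 1521 - 48 ≡ 42; y = λ·(24 - 42) - 46 ≡ 47. → (42, 47)

(42, 47)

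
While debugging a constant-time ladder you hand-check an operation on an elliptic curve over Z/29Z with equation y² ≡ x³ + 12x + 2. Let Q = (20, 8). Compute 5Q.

Repeated addition: build up to 5Q.
2Q: tangent at (20, 8): λ = (3·20² + 12)/(2·8) ≡ 23/16. 16⁻¹ ≡ 20 (mod 29), so λ ≡ 23·20 ≡ 25.
  x = λ² - 20 - 20 = 625 - 40 ≡ 5; y = λ·(20 - 5) - 8 ≡ 19. → (5, 19)
3Q: (5, 19) + (20, 8). λ = (8 - 19)/(20 - 5) ≡ 18/15 mod 29. 15⁻¹ ≡ 2 (mod 29), so λ ≡ 7.
  x = λ² - 5 - 20 = 49 - 25 ≡ 24; y = λ·(5 - 24) - 19 ≡ 22. → (24, 22)
4Q: (24, 22) + (20, 8). λ = (8 - 22)/(20 - 24) ≡ 15/25 mod 29. 25⁻¹ ≡ 7 (mod 29), so λ ≡ 18.
  x = λ² - 24 - 20 = 324 - 44 ≡ 19; y = λ·(24 - 19) - 22 ≡ 10. → (19, 10)
5Q: (19, 10) + (20, 8). λ = (8 - 10)/(20 - 19) ≡ 27/1 mod 29. 1⁻¹ ≡ 1 (mod 29), so λ ≡ 27.
  x = λ² - 19 - 20 = 729 - 39 ≡ 23; y = λ·(19 - 23) - 10 ≡ 27. → (23, 27)

(23, 27)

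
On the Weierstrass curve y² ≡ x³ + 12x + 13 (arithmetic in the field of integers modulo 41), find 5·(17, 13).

Write P = (17, 13).
Repeated addition: build up to 5P.
2P: tangent at (17, 13): λ = (3·17² + 12)/(2·13) ≡ 18/26. 26⁻¹ ≡ 30 (mod 41) since 26·30 = 780 ≡ 1, so λ ≡ 18·30 ≡ 7.
  x = λ² - 17 - 17 = 49 - 34 ≡ 15; y = λ·(17 - 15) - 13 ≡ 1. → (15, 1)
3P: (15, 1) + (17, 13). λ = (13 - 1)/(17 - 15) ≡ 12/2 mod 41. 2⁻¹ ≡ 21 (mod 41), so λ ≡ 6.
  x = λ² - 15 - 17 = 36 - 32 ≡ 4; y = λ·(15 - 4) - 1 ≡ 24. → (4, 24)
4P: (4, 24) + (17, 13). λ = (13 - 24)/(17 - 4) ≡ 30/13 mod 41. 13⁻¹ ≡ 19 (mod 41) since 13·19 = 247 ≡ 1, so λ ≡ 37.
  x = λ² - 4 - 17 = 1369 - 21 ≡ 36; y = λ·(4 - 36) - 24 ≡ 22. → (36, 22)
5P: (36, 22) + (17, 13). λ = (13 - 22)/(17 - 36) ≡ 32/22 mod 41. 22⁻¹ ≡ 28 (mod 41), so λ ≡ 35.
  x = λ² - 36 - 17 = 1225 - 53 ≡ 24; y = λ·(36 - 24) - 22 ≡ 29. → (24, 29)

(24, 29)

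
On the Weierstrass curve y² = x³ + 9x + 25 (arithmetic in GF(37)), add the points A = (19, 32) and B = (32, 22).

(26, 36)

(19, 32) + (32, 22). λ = (22 - 32)/(32 - 19) ≡ 27/13 mod 37. 13⁻¹ ≡ 20 (mod 37) since 13·20 = 260 ≡ 1, so λ ≡ 22.
  x = λ² - 19 - 32 = 484 - 51 ≡ 26; y = λ·(19 - 26) - 32 ≡ 36. → (26, 36)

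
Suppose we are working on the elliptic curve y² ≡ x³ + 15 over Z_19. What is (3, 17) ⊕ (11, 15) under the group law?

(3, 17) + (11, 15). λ = (15 - 17)/(11 - 3) ≡ 17/8 mod 19. 8⁻¹ ≡ 12 (mod 19) since 8·12 = 96 ≡ 1, so λ ≡ 14.
  x = λ² - 3 - 11 = 196 - 14 ≡ 11; y = λ·(3 - 11) - 17 ≡ 4. → (11, 4)

(11, 4)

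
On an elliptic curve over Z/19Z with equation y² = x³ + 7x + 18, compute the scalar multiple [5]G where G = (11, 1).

Double-and-add on 5 = (101)₂. Start with G = (11, 1) for the leading 1-bit.
double: tangent at (11, 1): λ = (3·11² + 7)/(2·1) ≡ 9/2. 2⁻¹ ≡ 10 (mod 19) since 2·10 = 20 ≡ 1, so λ ≡ 9·10 ≡ 14.
  x = λ² - 11 - 11 = 196 - 22 ≡ 3; y = λ·(11 - 3) - 1 ≡ 16. → (3, 16)
double: tangent at (3, 16): λ = (3·3² + 7)/(2·16) ≡ 15/13. 13⁻¹ ≡ 3 (mod 19) since 13·3 = 39 ≡ 1, so λ ≡ 15·3 ≡ 7.
  x = λ² - 3 - 3 = 49 - 6 ≡ 5; y = λ·(3 - 5) - 16 ≡ 8. → (5, 8)
add G: (5, 8) + (11, 1). λ = (1 - 8)/(11 - 5) ≡ 12/6 mod 19. 6⁻¹ ≡ 16 (mod 19) since 6·16 = 96 ≡ 1, so λ ≡ 2.
  x = λ² - 5 - 11 = 4 - 16 ≡ 7; y = λ·(5 - 7) - 8 ≡ 7. → (7, 7)

(7, 7)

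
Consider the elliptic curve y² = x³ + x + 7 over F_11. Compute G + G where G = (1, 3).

tangent at (1, 3): λ = (3·1² + 1)/(2·3) ≡ 4/6. 6⁻¹ ≡ 2 (mod 11), so λ ≡ 4·2 ≡ 8.
  x = λ² - 1 - 1 = 64 - 2 ≡ 7; y = λ·(1 - 7) - 3 ≡ 4. → (7, 4)

(7, 4)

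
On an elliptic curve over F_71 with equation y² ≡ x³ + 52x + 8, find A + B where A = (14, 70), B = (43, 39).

(17, 14)

(14, 70) + (43, 39). λ = (39 - 70)/(43 - 14) ≡ 40/29 mod 71. 29⁻¹ ≡ 49 (mod 71) since 29·49 = 1421 ≡ 1, so λ ≡ 43.
  x = λ² - 14 - 43 = 1849 - 57 ≡ 17; y = λ·(14 - 17) - 70 ≡ 14. → (17, 14)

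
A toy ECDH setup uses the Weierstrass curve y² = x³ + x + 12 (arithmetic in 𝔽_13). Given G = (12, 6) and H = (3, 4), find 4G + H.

(5, 8)

First 4G:
Double-and-add on 4 = (100)₂. Start with G = (12, 6) for the leading 1-bit.
double: tangent at (12, 6): λ = (3·12² + 1)/(2·6) ≡ 4/12. 12⁻¹ ≡ 12 (mod 13), so λ ≡ 4·12 ≡ 9.
  x = λ² - 12 - 12 = 81 - 24 ≡ 5; y = λ·(12 - 5) - 6 ≡ 5. → (5, 5)
double: tangent at (5, 5): λ = (3·5² + 1)/(2·5) ≡ 11/10. 10⁻¹ ≡ 4 (mod 13), so λ ≡ 11·4 ≡ 5.
  x = λ² - 5 - 5 = 25 - 10 ≡ 2; y = λ·(5 - 2) - 5 ≡ 10. → (2, 10)
4G = (2, 10).
Finally 4G + H:
(2, 10) + (3, 4). λ = (4 - 10)/(3 - 2) ≡ 7/1 mod 13. 1⁻¹ ≡ 1 (mod 13), so λ ≡ 7.
  x = λ² - 2 - 3 = 49 - 5 ≡ 5; y = λ·(2 - 5) - 10 ≡ 8. → (5, 8)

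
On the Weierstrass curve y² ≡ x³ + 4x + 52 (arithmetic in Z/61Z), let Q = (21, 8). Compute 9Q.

(60, 13)

Repeated addition: build up to 9Q.
2Q: tangent at (21, 8): λ = (3·21² + 4)/(2·8) ≡ 46/16. 16⁻¹ ≡ 42 (mod 61), so λ ≡ 46·42 ≡ 41.
  x = λ² - 21 - 21 = 1681 - 42 ≡ 53; y = λ·(21 - 53) - 8 ≡ 22. → (53, 22)
3Q: (53, 22) + (21, 8). λ = (8 - 22)/(21 - 53) ≡ 47/29 mod 61. 29⁻¹ ≡ 40 (mod 61), so λ ≡ 50.
  x = λ² - 53 - 21 = 2500 - 74 ≡ 47; y = λ·(53 - 47) - 22 ≡ 34. → (47, 34)
4Q: (47, 34) + (21, 8). λ = (8 - 34)/(21 - 47) ≡ 35/35 mod 61. 35⁻¹ ≡ 7 (mod 61) since 35·7 = 245 ≡ 1, so λ ≡ 1.
  x = λ² - 47 - 21 = 1 - 68 ≡ 55; y = λ·(47 - 55) - 34 ≡ 19. → (55, 19)
5Q: (55, 19) + (21, 8). λ = (8 - 19)/(21 - 55) ≡ 50/27 mod 61. 27⁻¹ ≡ 52 (mod 61), so λ ≡ 38.
  x = λ² - 55 - 21 = 1444 - 76 ≡ 26; y = λ·(55 - 26) - 19 ≡ 46. → (26, 46)
6Q: (26, 46) + (21, 8). λ = (8 - 46)/(21 - 26) ≡ 23/56 mod 61. 56⁻¹ ≡ 12 (mod 61), so λ ≡ 32.
  x = λ² - 26 - 21 = 1024 - 47 ≡ 1; y = λ·(26 - 1) - 46 ≡ 22. → (1, 22)
7Q: (1, 22) + (21, 8). λ = (8 - 22)/(21 - 1) ≡ 47/20 mod 61. 20⁻¹ ≡ 58 (mod 61), so λ ≡ 42.
  x = λ² - 1 - 21 = 1764 - 22 ≡ 34; y = λ·(1 - 34) - 22 ≡ 56. → (34, 56)
8Q: (34, 56) + (21, 8). λ = (8 - 56)/(21 - 34) ≡ 13/48 mod 61. 48⁻¹ ≡ 14 (mod 61), so λ ≡ 60.
  x = λ² - 34 - 21 = 3600 - 55 ≡ 7; y = λ·(34 - 7) - 56 ≡ 39. → (7, 39)
9Q: (7, 39) + (21, 8). λ = (8 - 39)/(21 - 7) ≡ 30/14 mod 61. 14⁻¹ ≡ 48 (mod 61), so λ ≡ 37.
  x = λ² - 7 - 21 = 1369 - 28 ≡ 60; y = λ·(7 - 60) - 39 ≡ 13. → (60, 13)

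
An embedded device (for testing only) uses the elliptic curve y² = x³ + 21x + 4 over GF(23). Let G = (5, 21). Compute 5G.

(12, 12)

Repeated addition: build up to 5G.
2G: tangent at (5, 21): λ = (3·5² + 21)/(2·21) ≡ 4/19. 19⁻¹ ≡ 17 (mod 23) since 19·17 = 323 ≡ 1, so λ ≡ 4·17 ≡ 22.
  x = λ² - 5 - 5 = 484 - 10 ≡ 14; y = λ·(5 - 14) - 21 ≡ 11. → (14, 11)
3G: (14, 11) + (5, 21). λ = (21 - 11)/(5 - 14) ≡ 10/14 mod 23. 14⁻¹ ≡ 5 (mod 23) since 14·5 = 70 ≡ 1, so λ ≡ 4.
  x = λ² - 14 - 5 = 16 - 19 ≡ 20; y = λ·(14 - 20) - 11 ≡ 11. → (20, 11)
4G: (20, 11) + (5, 21). λ = (21 - 11)/(5 - 20) ≡ 10/8 mod 23. 8⁻¹ ≡ 3 (mod 23), so λ ≡ 7.
  x = λ² - 20 - 5 = 49 - 25 ≡ 1; y = λ·(20 - 1) - 11 ≡ 7. → (1, 7)
5G: (1, 7) + (5, 21). λ = (21 - 7)/(5 - 1) ≡ 14/4 mod 23. 4⁻¹ ≡ 6 (mod 23) since 4·6 = 24 ≡ 1, so λ ≡ 15.
  x = λ² - 1 - 5 = 225 - 6 ≡ 12; y = λ·(1 - 12) - 7 ≡ 12. → (12, 12)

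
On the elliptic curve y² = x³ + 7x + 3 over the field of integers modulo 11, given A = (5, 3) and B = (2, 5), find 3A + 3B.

(5, 8)

First 3A:
Repeated addition: build up to 3A.
2A: tangent at (5, 3): λ = (3·5² + 7)/(2·3) ≡ 5/6. 6⁻¹ ≡ 2 (mod 11), so λ ≡ 5·2 ≡ 10.
  x = λ² - 5 - 5 = 100 - 10 ≡ 2; y = λ·(5 - 2) - 3 ≡ 5. → (2, 5)
3A: (2, 5) + (5, 3). λ = (3 - 5)/(5 - 2) ≡ 9/3 mod 11. 3⁻¹ ≡ 4 (mod 11) since 3·4 = 12 ≡ 1, so λ ≡ 3.
  x = λ² - 2 - 5 = 9 - 7 ≡ 2; y = λ·(2 - 2) - 5 ≡ 6. → (2, 6)
3A = (2, 6).
Next 3B:
Repeated addition: build up to 3B.
2B: tangent at (2, 5): λ = (3·2² + 7)/(2·5) ≡ 8/10. 10⁻¹ ≡ 10 (mod 11) since 10·10 = 100 ≡ 1, so λ ≡ 8·10 ≡ 3.
  x = λ² - 2 - 2 = 9 - 4 ≡ 5; y = λ·(2 - 5) - 5 ≡ 8. → (5, 8)
3B: (5, 8) + (2, 5). λ = (5 - 8)/(2 - 5) ≡ 8/8 mod 11. 8⁻¹ ≡ 7 (mod 11), so λ ≡ 1.
  x = λ² - 5 - 2 = 1 - 7 ≡ 5; y = λ·(5 - 5) - 8 ≡ 3. → (5, 3)
3B = (5, 3).
Finally 3A + 3B:
(2, 6) + (5, 3). λ = (3 - 6)/(5 - 2) ≡ 8/3 mod 11. 3⁻¹ ≡ 4 (mod 11), so λ ≡ 10.
  x = λ² - 2 - 5 = 100 - 7 ≡ 5; y = λ·(2 - 5) - 6 ≡ 8. → (5, 8)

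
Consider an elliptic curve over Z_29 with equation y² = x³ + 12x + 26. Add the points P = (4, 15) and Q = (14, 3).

(4, 15) + (14, 3). λ = (3 - 15)/(14 - 4) ≡ 17/10 mod 29. 10⁻¹ ≡ 3 (mod 29), so λ ≡ 22.
  x = λ² - 4 - 14 = 484 - 18 ≡ 2; y = λ·(4 - 2) - 15 ≡ 0. → (2, 0)

(2, 0)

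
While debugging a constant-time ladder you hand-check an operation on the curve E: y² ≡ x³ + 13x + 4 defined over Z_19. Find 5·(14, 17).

Write G = (14, 17).
Double-and-add on 5 = (101)₂. Start with G = (14, 17) for the leading 1-bit.
double: tangent at (14, 17): λ = (3·14² + 13)/(2·17) ≡ 12/15. 15⁻¹ ≡ 14 (mod 19), so λ ≡ 12·14 ≡ 16.
  x = λ² - 14 - 14 = 256 - 28 ≡ 0; y = λ·(14 - 0) - 17 ≡ 17. → (0, 17)
double: tangent at (0, 17): λ = (3·0² + 13)/(2·17) ≡ 13/15. 15⁻¹ ≡ 14 (mod 19), so λ ≡ 13·14 ≡ 11.
  x = λ² - 0 - 0 = 121 - 0 ≡ 7; y = λ·(0 - 7) - 17 ≡ 1. → (7, 1)
add G: (7, 1) + (14, 17). λ = (17 - 1)/(14 - 7) ≡ 16/7 mod 19. 7⁻¹ ≡ 11 (mod 19), so λ ≡ 5.
  x = λ² - 7 - 14 = 25 - 21 ≡ 4; y = λ·(7 - 4) - 1 ≡ 14. → (4, 14)

(4, 14)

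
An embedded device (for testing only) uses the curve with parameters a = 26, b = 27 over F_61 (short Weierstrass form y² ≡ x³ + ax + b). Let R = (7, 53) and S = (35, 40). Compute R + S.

(7, 8)

(7, 53) + (35, 40). λ = (40 - 53)/(35 - 7) ≡ 48/28 mod 61. 28⁻¹ ≡ 24 (mod 61), so λ ≡ 54.
  x = λ² - 7 - 35 = 2916 - 42 ≡ 7; y = λ·(7 - 7) - 53 ≡ 8. → (7, 8)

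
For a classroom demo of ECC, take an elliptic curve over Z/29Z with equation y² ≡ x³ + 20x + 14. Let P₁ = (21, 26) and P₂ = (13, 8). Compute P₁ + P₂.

(20, 27)

(21, 26) + (13, 8). λ = (8 - 26)/(13 - 21) ≡ 11/21 mod 29. 21⁻¹ ≡ 18 (mod 29), so λ ≡ 24.
  x = λ² - 21 - 13 = 576 - 34 ≡ 20; y = λ·(21 - 20) - 26 ≡ 27. → (20, 27)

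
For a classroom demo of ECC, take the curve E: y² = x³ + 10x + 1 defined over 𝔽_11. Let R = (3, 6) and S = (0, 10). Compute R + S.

(0, 1)

(3, 6) + (0, 10). λ = (10 - 6)/(0 - 3) ≡ 4/8 mod 11. 8⁻¹ ≡ 7 (mod 11), so λ ≡ 6.
  x = λ² - 3 - 0 = 36 - 3 ≡ 0; y = λ·(3 - 0) - 6 ≡ 1. → (0, 1)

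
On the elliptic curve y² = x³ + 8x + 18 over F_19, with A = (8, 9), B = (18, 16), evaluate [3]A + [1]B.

(18, 16)

First 3A:
Repeated addition: build up to 3A.
2A: tangent at (8, 9): λ = (3·8² + 8)/(2·9) ≡ 10/18. 18⁻¹ ≡ 18 (mod 19) since 18·18 = 324 ≡ 1, so λ ≡ 10·18 ≡ 9.
  x = λ² - 8 - 8 = 81 - 16 ≡ 8; y = λ·(8 - 8) - 9 ≡ 10. → (8, 10)
3A: (8, 10) + (8, 9): same x and y₁ ≡ -y₂, so the sum is the point at infinity.
3A = the point at infinity.
Finally 3A + B:
the point at infinity + (18, 16) = (18, 16) (identity).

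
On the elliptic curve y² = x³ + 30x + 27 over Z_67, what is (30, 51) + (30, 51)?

tangent at (30, 51): λ = (3·30² + 30)/(2·51) ≡ 50/35. 35⁻¹ ≡ 23 (mod 67) since 35·23 = 805 ≡ 1, so λ ≡ 50·23 ≡ 11.
  x = λ² - 30 - 30 = 121 - 60 ≡ 61; y = λ·(30 - 61) - 51 ≡ 10. → (61, 10)

(61, 10)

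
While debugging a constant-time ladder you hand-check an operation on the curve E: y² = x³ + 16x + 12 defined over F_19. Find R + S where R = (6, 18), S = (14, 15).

(6, 18) + (14, 15). λ = (15 - 18)/(14 - 6) ≡ 16/8 mod 19. 8⁻¹ ≡ 12 (mod 19), so λ ≡ 2.
  x = λ² - 6 - 14 = 4 - 20 ≡ 3; y = λ·(6 - 3) - 18 ≡ 7. → (3, 7)

(3, 7)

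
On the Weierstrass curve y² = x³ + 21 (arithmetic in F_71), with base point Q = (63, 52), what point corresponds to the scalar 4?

Double-and-add on 4 = (100)₂. Start with Q = (63, 52) for the leading 1-bit.
double: tangent at (63, 52): λ = (3·63² + 0)/(2·52) ≡ 50/33. 33⁻¹ ≡ 28 (mod 71) since 33·28 = 924 ≡ 1, so λ ≡ 50·28 ≡ 51.
  x = λ² - 63 - 63 = 2601 - 126 ≡ 61; y = λ·(63 - 61) - 52 ≡ 50. → (61, 50)
double: tangent at (61, 50): λ = (3·61² + 0)/(2·50) ≡ 16/29. 29⁻¹ ≡ 49 (mod 71) since 29·49 = 1421 ≡ 1, so λ ≡ 16·49 ≡ 3.
  x = λ² - 61 - 61 = 9 - 122 ≡ 29; y = λ·(61 - 29) - 50 ≡ 46. → (29, 46)

(29, 46)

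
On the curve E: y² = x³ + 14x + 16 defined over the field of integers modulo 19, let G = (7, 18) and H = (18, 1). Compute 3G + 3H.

First 3G:
Repeated addition: build up to 3G.
2G: tangent at (7, 18): λ = (3·7² + 14)/(2·18) ≡ 9/17. 17⁻¹ ≡ 9 (mod 19), so λ ≡ 9·9 ≡ 5.
  x = λ² - 7 - 7 = 25 - 14 ≡ 11; y = λ·(7 - 11) - 18 ≡ 0. → (11, 0)
3G: (11, 0) + (7, 18). λ = (18 - 0)/(7 - 11) ≡ 18/15 mod 19. 15⁻¹ ≡ 14 (mod 19) since 15·14 = 210 ≡ 1, so λ ≡ 5.
  x = λ² - 11 - 7 = 25 - 18 ≡ 7; y = λ·(11 - 7) - 0 ≡ 1. → (7, 1)
3G = (7, 1).
Next 3H:
Repeated addition: build up to 3H.
2H: tangent at (18, 1): λ = (3·18² + 14)/(2·1) ≡ 17/2. 2⁻¹ ≡ 10 (mod 19), so λ ≡ 17·10 ≡ 18.
  x = λ² - 18 - 18 = 324 - 36 ≡ 3; y = λ·(18 - 3) - 1 ≡ 3. → (3, 3)
3H: (3, 3) + (18, 1). λ = (1 - 3)/(18 - 3) ≡ 17/15 mod 19. 15⁻¹ ≡ 14 (mod 19) since 15·14 = 210 ≡ 1, so λ ≡ 10.
  x = λ² - 3 - 18 = 100 - 21 ≡ 3; y = λ·(3 - 3) - 3 ≡ 16. → (3, 16)
3H = (3, 16).
Finally 3G + 3H:
(7, 1) + (3, 16). λ = (16 - 1)/(3 - 7) ≡ 15/15 mod 19. 15⁻¹ ≡ 14 (mod 19) since 15·14 = 210 ≡ 1, so λ ≡ 1.
  x = λ² - 7 - 3 = 1 - 10 ≡ 10; y = λ·(7 - 10) - 1 ≡ 15. → (10, 15)

(10, 15)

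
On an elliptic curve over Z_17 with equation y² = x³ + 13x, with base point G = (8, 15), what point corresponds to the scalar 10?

Repeated addition: build up to 10G.
2G: tangent at (8, 15): λ = (3·8² + 13)/(2·15) ≡ 1/13. 13⁻¹ ≡ 4 (mod 17) since 13·4 = 52 ≡ 1, so λ ≡ 1·4 ≡ 4.
  x = λ² - 8 - 8 = 16 - 16 ≡ 0; y = λ·(8 - 0) - 15 ≡ 0. → (0, 0)
3G: (0, 0) + (8, 15). λ = (15 - 0)/(8 - 0) ≡ 15/8 mod 17. 8⁻¹ ≡ 15 (mod 17), so λ ≡ 4.
  x = λ² - 0 - 8 = 16 - 8 ≡ 8; y = λ·(0 - 8) - 0 ≡ 2. → (8, 2)
4G: (8, 2) + (8, 15): same x and y₁ ≡ -y₂, so the sum is the point at infinity.
5G: the point at infinity + (8, 15) = (8, 15) (identity).
6G: tangent at (8, 15): λ = (3·8² + 13)/(2·15) ≡ 1/13. 13⁻¹ ≡ 4 (mod 17) since 13·4 = 52 ≡ 1, so λ ≡ 1·4 ≡ 4.
  x = λ² - 8 - 8 = 16 - 16 ≡ 0; y = λ·(8 - 0) - 15 ≡ 0. → (0, 0)
7G: (0, 0) + (8, 15). λ = (15 - 0)/(8 - 0) ≡ 15/8 mod 17. 8⁻¹ ≡ 15 (mod 17) since 8·15 = 120 ≡ 1, so λ ≡ 4.
  x = λ² - 0 - 8 = 16 - 8 ≡ 8; y = λ·(0 - 8) - 0 ≡ 2. → (8, 2)
8G: (8, 2) + (8, 15): same x and y₁ ≡ -y₂, so the sum is the point at infinity.
9G: the point at infinity + (8, 15) = (8, 15) (identity).
10G: tangent at (8, 15): λ = (3·8² + 13)/(2·15) ≡ 1/13. 13⁻¹ ≡ 4 (mod 17), so λ ≡ 1·4 ≡ 4.
  x = λ² - 8 - 8 = 16 - 16 ≡ 0; y = λ·(8 - 0) - 15 ≡ 0. → (0, 0)

(0, 0)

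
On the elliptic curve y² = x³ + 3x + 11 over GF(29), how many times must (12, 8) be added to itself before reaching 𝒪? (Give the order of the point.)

2P: tangent at (12, 8): λ = (3·12² + 3)/(2·8) ≡ 0/16. 16⁻¹ ≡ 20 (mod 29) since 16·20 = 320 ≡ 1, so λ ≡ 0·20 ≡ 0.
  x = λ² - 12 - 12 = 0 - 24 ≡ 5; y = λ·(12 - 5) - 8 ≡ 21. → (5, 21)
3P: (5, 21) + (12, 8). λ = (8 - 21)/(12 - 5) ≡ 16/7 mod 29. 7⁻¹ ≡ 25 (mod 29) since 7·25 = 175 ≡ 1, so λ ≡ 23.
  x = λ² - 5 - 12 = 529 - 17 ≡ 19; y = λ·(5 - 19) - 21 ≡ 5. → (19, 5)
4P: (19, 5) + (12, 8). λ = (8 - 5)/(12 - 19) ≡ 3/22 mod 29. 22⁻¹ ≡ 4 (mod 29), so λ ≡ 12.
  x = λ² - 19 - 12 = 144 - 31 ≡ 26; y = λ·(19 - 26) - 5 ≡ 27. → (26, 27)
5P: (26, 27) + (12, 8). λ = (8 - 27)/(12 - 26) ≡ 10/15 mod 29. 15⁻¹ ≡ 2 (mod 29), so λ ≡ 20.
  x = λ² - 26 - 12 = 400 - 38 ≡ 14; y = λ·(26 - 14) - 27 ≡ 10. → (14, 10)
6P: (14, 10) + (12, 8). λ = (8 - 10)/(12 - 14) ≡ 27/27 mod 29. 27⁻¹ ≡ 14 (mod 29) since 27·14 = 378 ≡ 1, so λ ≡ 1.
  x = λ² - 14 - 12 = 1 - 26 ≡ 4; y = λ·(14 - 4) - 10 ≡ 0. → (4, 0)
7P: (4, 0) + (12, 8). λ = (8 - 0)/(12 - 4) ≡ 8/8 mod 29. 8⁻¹ ≡ 11 (mod 29), so λ ≡ 1.
  x = λ² - 4 - 12 = 1 - 16 ≡ 14; y = λ·(4 - 14) - 0 ≡ 19. → (14, 19)
8P: (14, 19) + (12, 8). λ = (8 - 19)/(12 - 14) ≡ 18/27 mod 29. 27⁻¹ ≡ 14 (mod 29), so λ ≡ 20.
  x = λ² - 14 - 12 = 400 - 26 ≡ 26; y = λ·(14 - 26) - 19 ≡ 2. → (26, 2)
9P: (26, 2) + (12, 8). λ = (8 - 2)/(12 - 26) ≡ 6/15 mod 29. 15⁻¹ ≡ 2 (mod 29), so λ ≡ 12.
  x = λ² - 26 - 12 = 144 - 38 ≡ 19; y = λ·(26 - 19) - 2 ≡ 24. → (19, 24)
10P: (19, 24) + (12, 8). λ = (8 - 24)/(12 - 19) ≡ 13/22 mod 29. 22⁻¹ ≡ 4 (mod 29) since 22·4 = 88 ≡ 1, so λ ≡ 23.
  x = λ² - 19 - 12 = 529 - 31 ≡ 5; y = λ·(19 - 5) - 24 ≡ 8. → (5, 8)
11P: (5, 8) + (12, 8). λ = (8 - 8)/(12 - 5) ≡ 0/7 mod 29. 7⁻¹ ≡ 25 (mod 29) since 7·25 = 175 ≡ 1, so λ ≡ 0.
  x = λ² - 5 - 12 = 0 - 17 ≡ 12; y = λ·(5 - 12) - 8 ≡ 21. → (12, 21)
12P: (12, 21) + (12, 8): same x and y₁ ≡ -y₂, so the sum is 𝒪.
12P = 𝒪, so the order is 12.

12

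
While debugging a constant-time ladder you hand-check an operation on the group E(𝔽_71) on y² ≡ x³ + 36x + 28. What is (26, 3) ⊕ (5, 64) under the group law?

(26, 3) + (5, 64). λ = (64 - 3)/(5 - 26) ≡ 61/50 mod 71. 50⁻¹ ≡ 27 (mod 71) since 50·27 = 1350 ≡ 1, so λ ≡ 14.
  x = λ² - 26 - 5 = 196 - 31 ≡ 23; y = λ·(26 - 23) - 3 ≡ 39. → (23, 39)

(23, 39)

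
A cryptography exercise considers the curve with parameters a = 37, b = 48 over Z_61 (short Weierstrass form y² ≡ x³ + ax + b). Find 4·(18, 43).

(3, 53)

Write Q = (18, 43).
Double-and-add on 4 = (100)₂. Start with Q = (18, 43) for the leading 1-bit.
double: tangent at (18, 43): λ = (3·18² + 37)/(2·43) ≡ 33/25. 25⁻¹ ≡ 22 (mod 61) since 25·22 = 550 ≡ 1, so λ ≡ 33·22 ≡ 55.
  x = λ² - 18 - 18 = 3025 - 36 ≡ 0; y = λ·(18 - 0) - 43 ≡ 32. → (0, 32)
double: tangent at (0, 32): λ = (3·0² + 37)/(2·32) ≡ 37/3. 3⁻¹ ≡ 41 (mod 61) since 3·41 = 123 ≡ 1, so λ ≡ 37·41 ≡ 53.
  x = λ² - 0 - 0 = 2809 - 0 ≡ 3; y = λ·(0 - 3) - 32 ≡ 53. → (3, 53)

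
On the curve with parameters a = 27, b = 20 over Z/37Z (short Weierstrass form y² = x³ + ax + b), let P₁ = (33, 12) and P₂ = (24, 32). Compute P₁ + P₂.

(33, 12) + (24, 32). λ = (32 - 12)/(24 - 33) ≡ 20/28 mod 37. 28⁻¹ ≡ 4 (mod 37), so λ ≡ 6.
  x = λ² - 33 - 24 = 36 - 57 ≡ 16; y = λ·(33 - 16) - 12 ≡ 16. → (16, 16)

(16, 16)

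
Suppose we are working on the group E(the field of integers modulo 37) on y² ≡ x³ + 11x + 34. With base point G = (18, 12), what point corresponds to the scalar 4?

Double-and-add on 4 = (100)₂. Start with G = (18, 12) for the leading 1-bit.
double: tangent at (18, 12): λ = (3·18² + 11)/(2·12) ≡ 21/24. 24⁻¹ ≡ 17 (mod 37), so λ ≡ 21·17 ≡ 24.
  x = λ² - 18 - 18 = 576 - 36 ≡ 22; y = λ·(18 - 22) - 12 ≡ 3. → (22, 3)
double: tangent at (22, 3): λ = (3·22² + 11)/(2·3) ≡ 20/6. 6⁻¹ ≡ 31 (mod 37), so λ ≡ 20·31 ≡ 28.
  x = λ² - 22 - 22 = 784 - 44 ≡ 0; y = λ·(22 - 0) - 3 ≡ 21. → (0, 21)

(0, 21)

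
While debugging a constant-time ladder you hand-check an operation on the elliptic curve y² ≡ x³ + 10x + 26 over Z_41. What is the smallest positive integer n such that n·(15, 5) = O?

2P: tangent at (15, 5): λ = (3·15² + 10)/(2·5) ≡ 29/10. 10⁻¹ ≡ 37 (mod 41), so λ ≡ 29·37 ≡ 7.
  x = λ² - 15 - 15 = 49 - 30 ≡ 19; y = λ·(15 - 19) - 5 ≡ 8. → (19, 8)
3P: (19, 8) + (15, 5). λ = (5 - 8)/(15 - 19) ≡ 38/37 mod 41. 37⁻¹ ≡ 10 (mod 41) since 37·10 = 370 ≡ 1, so λ ≡ 11.
  x = λ² - 19 - 15 = 121 - 34 ≡ 5; y = λ·(19 - 5) - 8 ≡ 23. → (5, 23)
4P: (5, 23) + (15, 5). λ = (5 - 23)/(15 - 5) ≡ 23/10 mod 41. 10⁻¹ ≡ 37 (mod 41) since 10·37 = 370 ≡ 1, so λ ≡ 31.
  x = λ² - 5 - 15 = 961 - 20 ≡ 39; y = λ·(5 - 39) - 23 ≡ 30. → (39, 30)
5P: (39, 30) + (15, 5). λ = (5 - 30)/(15 - 39) ≡ 16/17 mod 41. 17⁻¹ ≡ 29 (mod 41), so λ ≡ 13.
  x = λ² - 39 - 15 = 169 - 54 ≡ 33; y = λ·(39 - 33) - 30 ≡ 7. → (33, 7)
6P: (33, 7) + (15, 5). λ = (5 - 7)/(15 - 33) ≡ 39/23 mod 41. 23⁻¹ ≡ 25 (mod 41), so λ ≡ 32.
  x = λ² - 33 - 15 = 1024 - 48 ≡ 33; y = λ·(33 - 33) - 7 ≡ 34. → (33, 34)
7P: (33, 34) + (15, 5). λ = (5 - 34)/(15 - 33) ≡ 12/23 mod 41. 23⁻¹ ≡ 25 (mod 41) since 23·25 = 575 ≡ 1, so λ ≡ 13.
  x = λ² - 33 - 15 = 169 - 48 ≡ 39; y = λ·(33 - 39) - 34 ≡ 11. → (39, 11)
8P: (39, 11) + (15, 5). λ = (5 - 11)/(15 - 39) ≡ 35/17 mod 41. 17⁻¹ ≡ 29 (mod 41) since 17·29 = 493 ≡ 1, so λ ≡ 31.
  x = λ² - 39 - 15 = 961 - 54 ≡ 5; y = λ·(39 - 5) - 11 ≡ 18. → (5, 18)
9P: (5, 18) + (15, 5). λ = (5 - 18)/(15 - 5) ≡ 28/10 mod 41. 10⁻¹ ≡ 37 (mod 41), so λ ≡ 11.
  x = λ² - 5 - 15 = 121 - 20 ≡ 19; y = λ·(5 - 19) - 18 ≡ 33. → (19, 33)
10P: (19, 33) + (15, 5). λ = (5 - 33)/(15 - 19) ≡ 13/37 mod 41. 37⁻¹ ≡ 10 (mod 41), so λ ≡ 7.
  x = λ² - 19 - 15 = 49 - 34 ≡ 15; y = λ·(19 - 15) - 33 ≡ 36. → (15, 36)
11P: (15, 36) + (15, 5): same x and y₁ ≡ -y₂, so the sum is O.
11P = O, so the order is 11.

11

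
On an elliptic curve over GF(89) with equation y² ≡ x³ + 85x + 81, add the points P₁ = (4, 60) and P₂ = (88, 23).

(66, 33)

(4, 60) + (88, 23). λ = (23 - 60)/(88 - 4) ≡ 52/84 mod 89. 84⁻¹ ≡ 71 (mod 89), so λ ≡ 43.
  x = λ² - 4 - 88 = 1849 - 92 ≡ 66; y = λ·(4 - 66) - 60 ≡ 33. → (66, 33)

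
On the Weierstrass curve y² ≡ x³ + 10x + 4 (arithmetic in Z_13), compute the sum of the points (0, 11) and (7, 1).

(3, 10)

(0, 11) + (7, 1). λ = (1 - 11)/(7 - 0) ≡ 3/7 mod 13. 7⁻¹ ≡ 2 (mod 13) since 7·2 = 14 ≡ 1, so λ ≡ 6.
  x = λ² - 0 - 7 = 36 - 7 ≡ 3; y = λ·(0 - 3) - 11 ≡ 10. → (3, 10)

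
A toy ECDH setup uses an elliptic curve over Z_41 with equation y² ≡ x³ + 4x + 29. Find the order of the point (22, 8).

2P: tangent at (22, 8): λ = (3·22² + 4)/(2·8) ≡ 21/16. 16⁻¹ ≡ 18 (mod 41) since 16·18 = 288 ≡ 1, so λ ≡ 21·18 ≡ 9.
  x = λ² - 22 - 22 = 81 - 44 ≡ 37; y = λ·(22 - 37) - 8 ≡ 21. → (37, 21)
3P: (37, 21) + (22, 8). λ = (8 - 21)/(22 - 37) ≡ 28/26 mod 41. 26⁻¹ ≡ 30 (mod 41), so λ ≡ 20.
  x = λ² - 37 - 22 = 400 - 59 ≡ 13; y = λ·(37 - 13) - 21 ≡ 8. → (13, 8)
4P: (13, 8) + (22, 8). λ = (8 - 8)/(22 - 13) ≡ 0/9 mod 41. 9⁻¹ ≡ 32 (mod 41), so λ ≡ 0.
  x = λ² - 13 - 22 = 0 - 35 ≡ 6; y = λ·(13 - 6) - 8 ≡ 33. → (6, 33)
5P: (6, 33) + (22, 8). λ = (8 - 33)/(22 - 6) ≡ 16/16 mod 41. 16⁻¹ ≡ 18 (mod 41), so λ ≡ 1.
  x = λ² - 6 - 22 = 1 - 28 ≡ 14; y = λ·(6 - 14) - 33 ≡ 0. → (14, 0)
6P: (14, 0) + (22, 8). λ = (8 - 0)/(22 - 14) ≡ 8/8 mod 41. 8⁻¹ ≡ 36 (mod 41), so λ ≡ 1.
  x = λ² - 14 - 22 = 1 - 36 ≡ 6; y = λ·(14 - 6) - 0 ≡ 8. → (6, 8)
7P: (6, 8) + (22, 8). λ = (8 - 8)/(22 - 6) ≡ 0/16 mod 41. 16⁻¹ ≡ 18 (mod 41), so λ ≡ 0.
  x = λ² - 6 - 22 = 0 - 28 ≡ 13; y = λ·(6 - 13) - 8 ≡ 33. → (13, 33)
8P: (13, 33) + (22, 8). λ = (8 - 33)/(22 - 13) ≡ 16/9 mod 41. 9⁻¹ ≡ 32 (mod 41), so λ ≡ 20.
  x = λ² - 13 - 22 = 400 - 35 ≡ 37; y = λ·(13 - 37) - 33 ≡ 20. → (37, 20)
9P: (37, 20) + (22, 8). λ = (8 - 20)/(22 - 37) ≡ 29/26 mod 41. 26⁻¹ ≡ 30 (mod 41) since 26·30 = 780 ≡ 1, so λ ≡ 9.
  x = λ² - 37 - 22 = 81 - 59 ≡ 22; y = λ·(37 - 22) - 20 ≡ 33. → (22, 33)
10P: (22, 33) + (22, 8): same x and y₁ ≡ -y₂, so the sum is O.
10P = O, so the order is 10.

10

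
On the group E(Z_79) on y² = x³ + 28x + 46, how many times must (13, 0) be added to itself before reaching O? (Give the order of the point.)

2P: (13, 0) + (13, 0): same x and y₁ ≡ -y₂, so the sum is O.
2P = O, so the order is 2.

2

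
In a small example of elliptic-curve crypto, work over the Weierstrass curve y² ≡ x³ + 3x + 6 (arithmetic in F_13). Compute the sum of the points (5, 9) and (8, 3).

(4, 2)

(5, 9) + (8, 3). λ = (3 - 9)/(8 - 5) ≡ 7/3 mod 13. 3⁻¹ ≡ 9 (mod 13) since 3·9 = 27 ≡ 1, so λ ≡ 11.
  x = λ² - 5 - 8 = 121 - 13 ≡ 4; y = λ·(5 - 4) - 9 ≡ 2. → (4, 2)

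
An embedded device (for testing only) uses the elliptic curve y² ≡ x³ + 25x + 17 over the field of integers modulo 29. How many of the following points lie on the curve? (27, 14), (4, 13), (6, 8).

(27, 14): 14² ≡ 22, rhs ≡ 17 → off.
(4, 13): 13² ≡ 24, rhs ≡ 7 → off.
(6, 8): 8² ≡ 6, rhs ≡ 6 → on.

1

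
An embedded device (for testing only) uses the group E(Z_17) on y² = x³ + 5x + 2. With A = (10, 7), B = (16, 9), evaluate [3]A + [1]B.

(10, 7)

First 3A:
Repeated addition: build up to 3A.
2A: tangent at (10, 7): λ = (3·10² + 5)/(2·7) ≡ 16/14. 14⁻¹ ≡ 11 (mod 17), so λ ≡ 16·11 ≡ 6.
  x = λ² - 10 - 10 = 36 - 20 ≡ 16; y = λ·(10 - 16) - 7 ≡ 8. → (16, 8)
3A: (16, 8) + (10, 7). λ = (7 - 8)/(10 - 16) ≡ 16/11 mod 17. 11⁻¹ ≡ 14 (mod 17), so λ ≡ 3.
  x = λ² - 16 - 10 = 9 - 26 ≡ 0; y = λ·(16 - 0) - 8 ≡ 6. → (0, 6)
3A = (0, 6).
Finally 3A + B:
(0, 6) + (16, 9). λ = (9 - 6)/(16 - 0) ≡ 3/16 mod 17. 16⁻¹ ≡ 16 (mod 17) since 16·16 = 256 ≡ 1, so λ ≡ 14.
  x = λ² - 0 - 16 = 196 - 16 ≡ 10; y = λ·(0 - 10) - 6 ≡ 7. → (10, 7)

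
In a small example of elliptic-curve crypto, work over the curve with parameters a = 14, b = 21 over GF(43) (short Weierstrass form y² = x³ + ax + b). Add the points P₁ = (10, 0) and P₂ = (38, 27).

(10, 0) + (38, 27). λ = (27 - 0)/(38 - 10) ≡ 27/28 mod 43. 28⁻¹ ≡ 20 (mod 43) since 28·20 = 560 ≡ 1, so λ ≡ 24.
  x = λ² - 10 - 38 = 576 - 48 ≡ 12; y = λ·(10 - 12) - 0 ≡ 38. → (12, 38)

(12, 38)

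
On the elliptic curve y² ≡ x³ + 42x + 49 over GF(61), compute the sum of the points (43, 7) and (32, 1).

(43, 7) + (32, 1). λ = (1 - 7)/(32 - 43) ≡ 55/50 mod 61. 50⁻¹ ≡ 11 (mod 61), so λ ≡ 56.
  x = λ² - 43 - 32 = 3136 - 75 ≡ 11; y = λ·(43 - 11) - 7 ≡ 16. → (11, 16)

(11, 16)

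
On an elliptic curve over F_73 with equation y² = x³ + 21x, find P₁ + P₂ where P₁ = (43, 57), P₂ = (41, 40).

(43, 57) + (41, 40). λ = (40 - 57)/(41 - 43) ≡ 56/71 mod 73. 71⁻¹ ≡ 36 (mod 73) since 71·36 = 2556 ≡ 1, so λ ≡ 45.
  x = λ² - 43 - 41 = 2025 - 84 ≡ 43; y = λ·(43 - 43) - 57 ≡ 16. → (43, 16)

(43, 16)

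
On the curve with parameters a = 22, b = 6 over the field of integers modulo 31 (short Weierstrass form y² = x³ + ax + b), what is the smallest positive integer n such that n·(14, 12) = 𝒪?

2P: tangent at (14, 12): λ = (3·14² + 22)/(2·12) ≡ 21/24. 24⁻¹ ≡ 22 (mod 31), so λ ≡ 21·22 ≡ 28.
  x = λ² - 14 - 14 = 784 - 28 ≡ 12; y = λ·(14 - 12) - 12 ≡ 13. → (12, 13)
3P: (12, 13) + (14, 12). λ = (12 - 13)/(14 - 12) ≡ 30/2 mod 31. 2⁻¹ ≡ 16 (mod 31) since 2·16 = 32 ≡ 1, so λ ≡ 15.
  x = λ² - 12 - 14 = 225 - 26 ≡ 13; y = λ·(12 - 13) - 13 ≡ 3. → (13, 3)
4P: (13, 3) + (14, 12). λ = (12 - 3)/(14 - 13) ≡ 9/1 mod 31. 1⁻¹ ≡ 1 (mod 31), so λ ≡ 9.
  x = λ² - 13 - 14 = 81 - 27 ≡ 23; y = λ·(13 - 23) - 3 ≡ 0. → (23, 0)
5P: (23, 0) + (14, 12). λ = (12 - 0)/(14 - 23) ≡ 12/22 mod 31. 22⁻¹ ≡ 24 (mod 31) since 22·24 = 528 ≡ 1, so λ ≡ 9.
  x = λ² - 23 - 14 = 81 - 37 ≡ 13; y = λ·(23 - 13) - 0 ≡ 28. → (13, 28)
6P: (13, 28) + (14, 12). λ = (12 - 28)/(14 - 13) ≡ 15/1 mod 31. 1⁻¹ ≡ 1 (mod 31), so λ ≡ 15.
  x = λ² - 13 - 14 = 225 - 27 ≡ 12; y = λ·(13 - 12) - 28 ≡ 18. → (12, 18)
7P: (12, 18) + (14, 12). λ = (12 - 18)/(14 - 12) ≡ 25/2 mod 31. 2⁻¹ ≡ 16 (mod 31), so λ ≡ 28.
  x = λ² - 12 - 14 = 784 - 26 ≡ 14; y = λ·(12 - 14) - 18 ≡ 19. → (14, 19)
8P: (14, 19) + (14, 12): same x and y₁ ≡ -y₂, so the sum is 𝒪.
8P = 𝒪, so the order is 8.

8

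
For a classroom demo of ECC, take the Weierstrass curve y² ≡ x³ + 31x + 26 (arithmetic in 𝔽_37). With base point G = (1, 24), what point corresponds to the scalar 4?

Double-and-add on 4 = (100)₂. Start with G = (1, 24) for the leading 1-bit.
double: tangent at (1, 24): λ = (3·1² + 31)/(2·24) ≡ 34/11. 11⁻¹ ≡ 27 (mod 37), so λ ≡ 34·27 ≡ 30.
  x = λ² - 1 - 1 = 900 - 2 ≡ 10; y = λ·(1 - 10) - 24 ≡ 2. → (10, 2)
double: tangent at (10, 2): λ = (3·10² + 31)/(2·2) ≡ 35/4. 4⁻¹ ≡ 28 (mod 37), so λ ≡ 35·28 ≡ 18.
  x = λ² - 10 - 10 = 324 - 20 ≡ 8; y = λ·(10 - 8) - 2 ≡ 34. → (8, 34)

(8, 34)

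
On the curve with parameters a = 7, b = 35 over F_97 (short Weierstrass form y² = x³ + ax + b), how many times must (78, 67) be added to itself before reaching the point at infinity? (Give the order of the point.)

2P: tangent at (78, 67): λ = (3·78² + 7)/(2·67) ≡ 23/37. 37⁻¹ ≡ 21 (mod 97), so λ ≡ 23·21 ≡ 95.
  x = λ² - 78 - 78 = 9025 - 156 ≡ 42; y = λ·(78 - 42) - 67 ≡ 55. → (42, 55)
3P: (42, 55) + (78, 67). λ = (67 - 55)/(78 - 42) ≡ 12/36 mod 97. 36⁻¹ ≡ 62 (mod 97) since 36·62 = 2232 ≡ 1, so λ ≡ 65.
  x = λ² - 42 - 78 = 4225 - 120 ≡ 31; y = λ·(42 - 31) - 55 ≡ 78. → (31, 78)
4P: (31, 78) + (78, 67). λ = (67 - 78)/(78 - 31) ≡ 86/47 mod 97. 47⁻¹ ≡ 64 (mod 97) since 47·64 = 3008 ≡ 1, so λ ≡ 72.
  x = λ² - 31 - 78 = 5184 - 109 ≡ 31; y = λ·(31 - 31) - 78 ≡ 19. → (31, 19)
5P: (31, 19) + (78, 67). λ = (67 - 19)/(78 - 31) ≡ 48/47 mod 97. 47⁻¹ ≡ 64 (mod 97), so λ ≡ 65.
  x = λ² - 31 - 78 = 4225 - 109 ≡ 42; y = λ·(31 - 42) - 19 ≡ 42. → (42, 42)
6P: (42, 42) + (78, 67). λ = (67 - 42)/(78 - 42) ≡ 25/36 mod 97. 36⁻¹ ≡ 62 (mod 97), so λ ≡ 95.
  x = λ² - 42 - 78 = 9025 - 120 ≡ 78; y = λ·(42 - 78) - 42 ≡ 30. → (78, 30)
7P: (78, 30) + (78, 67): same x and y₁ ≡ -y₂, so the sum is the point at infinity.
7P = the point at infinity, so the order is 7.

7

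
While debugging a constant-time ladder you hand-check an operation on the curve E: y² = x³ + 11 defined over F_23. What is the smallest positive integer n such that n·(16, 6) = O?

3

2P: tangent at (16, 6): λ = (3·16² + 0)/(2·6) ≡ 9/12. 12⁻¹ ≡ 2 (mod 23), so λ ≡ 9·2 ≡ 18.
  x = λ² - 16 - 16 = 324 - 32 ≡ 16; y = λ·(16 - 16) - 6 ≡ 17. → (16, 17)
3P: (16, 17) + (16, 6): same x and y₁ ≡ -y₂, so the sum is O.
3P = O, so the order is 3.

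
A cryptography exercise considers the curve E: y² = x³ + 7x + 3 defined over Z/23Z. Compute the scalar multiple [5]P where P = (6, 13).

Repeated addition: build up to 5P.
2P: tangent at (6, 13): λ = (3·6² + 7)/(2·13) ≡ 0/3. 3⁻¹ ≡ 8 (mod 23), so λ ≡ 0·8 ≡ 0.
  x = λ² - 6 - 6 = 0 - 12 ≡ 11; y = λ·(6 - 11) - 13 ≡ 10. → (11, 10)
3P: (11, 10) + (6, 13). λ = (13 - 10)/(6 - 11) ≡ 3/18 mod 23. 18⁻¹ ≡ 9 (mod 23), so λ ≡ 4.
  x = λ² - 11 - 6 = 16 - 17 ≡ 22; y = λ·(11 - 22) - 10 ≡ 15. → (22, 15)
4P: (22, 15) + (6, 13). λ = (13 - 15)/(6 - 22) ≡ 21/7 mod 23. 7⁻¹ ≡ 10 (mod 23) since 7·10 = 70 ≡ 1, so λ ≡ 3.
  x = λ² - 22 - 6 = 9 - 28 ≡ 4; y = λ·(22 - 4) - 15 ≡ 16. → (4, 16)
5P: (4, 16) + (6, 13). λ = (13 - 16)/(6 - 4) ≡ 20/2 mod 23. 2⁻¹ ≡ 12 (mod 23), so λ ≡ 10.
  x = λ² - 4 - 6 = 100 - 10 ≡ 21; y = λ·(4 - 21) - 16 ≡ 21. → (21, 21)

(21, 21)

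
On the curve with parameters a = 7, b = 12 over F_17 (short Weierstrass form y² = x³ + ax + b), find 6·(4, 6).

(3, 14)

Write P = (4, 6).
Double-and-add on 6 = (110)₂. Start with P = (4, 6) for the leading 1-bit.
double: tangent at (4, 6): λ = (3·4² + 7)/(2·6) ≡ 4/12. 12⁻¹ ≡ 10 (mod 17) since 12·10 = 120 ≡ 1, so λ ≡ 4·10 ≡ 6.
  x = λ² - 4 - 4 = 36 - 8 ≡ 11; y = λ·(4 - 11) - 6 ≡ 3. → (11, 3)
add P: (11, 3) + (4, 6). λ = (6 - 3)/(4 - 11) ≡ 3/10 mod 17. 10⁻¹ ≡ 12 (mod 17), so λ ≡ 2.
  x = λ² - 11 - 4 = 4 - 15 ≡ 6; y = λ·(11 - 6) - 3 ≡ 7. → (6, 7)
double: tangent at (6, 7): λ = (3·6² + 7)/(2·7) ≡ 13/14. 14⁻¹ ≡ 11 (mod 17), so λ ≡ 13·11 ≡ 7.
  x = λ² - 6 - 6 = 49 - 12 ≡ 3; y = λ·(6 - 3) - 7 ≡ 14. → (3, 14)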